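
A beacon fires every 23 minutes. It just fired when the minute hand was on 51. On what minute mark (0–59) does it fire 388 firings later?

388·23 = 8924.
8924 mod 60 = 44 (since 148·60 = 8880).
(51 + 44) mod 60 = 35.

35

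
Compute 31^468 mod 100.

Square-and-reduce mod 100: 31^1≡31, 31^2≡61, 31^4≡21, 31^8≡41, 31^16≡81, 31^32≡61, 31^64≡21, 31^128≡41, 31^256≡81.
Since 468 = 4 + 16 + 64 + 128 + 256 in binary, 31^468 ≡ 21·81·21·41·81 ≡ 41 (mod 100).

41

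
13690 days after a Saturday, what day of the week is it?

Thursday

13690 mod 7 = 5 (since 1955·7 = 13685).
Saturday + 5 days → Thursday.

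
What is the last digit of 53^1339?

7

Last digits of 3^n: 3, 9, 7, 1 (period 4).
1339 mod 4 = 3, so the last digit matches 3^3 = 7.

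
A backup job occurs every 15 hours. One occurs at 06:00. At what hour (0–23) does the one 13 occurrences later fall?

9

13·15 = 195.
195 = 8·24 + 3, so 195 mod 24 = 3.
(6 + 3) mod 24 = 9.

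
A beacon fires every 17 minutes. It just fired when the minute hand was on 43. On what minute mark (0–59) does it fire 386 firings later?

386·17 = 6562.
6562 − 109·60 = 22, so 6562 ≡ 22 (mod 60).
(43 + 22) mod 60 = 5.

5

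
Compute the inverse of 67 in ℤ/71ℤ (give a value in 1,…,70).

53

71 = 1·67 + 4
67 = 16·4 + 3
4 = 1·3 + 1
3 = 3·1 + 0
Back-substituting gives 67·53 ≡ 1 (mod 71).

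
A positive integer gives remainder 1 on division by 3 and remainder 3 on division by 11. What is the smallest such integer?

Since 11·2 ≡ 1 (mod 3), take x = 3 + 11·((1−3)·2 mod 3) = 3 + 11·2 = 25.
Check: 25 mod 3 = 1, 25 mod 11 = 3.

25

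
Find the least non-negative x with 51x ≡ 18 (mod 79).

5

51⁻¹ ≡ 31 (mod 79) because 51·31 = 1581 = 20·79 + 1.
Multiplying both sides by 31: x ≡ 31·18 = 558 ≡ 5 (mod 79).
Check: 51·5 = 255 = 3·79 + 18.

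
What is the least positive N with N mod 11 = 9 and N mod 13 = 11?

Since 13·6 ≡ 1 (mod 11), take x = 11 + 13·((9−11)·6 mod 11) = 11 + 13·10 = 141.
Check: 141 mod 11 = 9, 141 mod 13 = 11.

141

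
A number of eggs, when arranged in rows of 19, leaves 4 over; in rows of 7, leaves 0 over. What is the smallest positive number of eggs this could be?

42

x ≡ 0 (mod 7) gives x ∈ {0, 7, 14, 21, 28, 35, 42}.
The first of these with x mod 19 = 4 is 42.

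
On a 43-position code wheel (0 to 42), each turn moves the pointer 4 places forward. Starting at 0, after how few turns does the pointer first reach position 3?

33

The inverse of 4 mod 43 is 11 (since 4·11 = 44 ≡ 1).
Multiplying both sides by 11: x ≡ 11·3 = 33 ≡ 33 (mod 43).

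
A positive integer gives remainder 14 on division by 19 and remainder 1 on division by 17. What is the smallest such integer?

52

x ≡ 1 (mod 17) gives x ∈ {1, 18, 35, 52}.
The first of these with x mod 19 = 14 is 52.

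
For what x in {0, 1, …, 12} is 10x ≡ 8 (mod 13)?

The inverse of 10 mod 13 is 4 (since 10·4 = 40 ≡ 1).
So x ≡ 4·8 = 32 ≡ 6 (mod 13).

6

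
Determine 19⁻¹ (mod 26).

19·11 = 209 = 8·26 + 1, so 19⁻¹ ≡ 11 (mod 26).

11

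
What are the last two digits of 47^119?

Successive squares of 47 mod 100: 47^1≡47, 47^2≡9, 47^4≡81, 47^8≡61, 47^16≡21, 47^32≡41, 47^64≡81.
Since 119 = 1 + 2 + 4 + 16 + 32 + 64 in binary, 47^119 ≡ 47·9·81·21·41·81 ≡ 83 (mod 100).

83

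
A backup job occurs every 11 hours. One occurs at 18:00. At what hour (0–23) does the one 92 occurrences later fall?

22

92·11 = 1012.
1012 = 42·24 + 4, so 1012 mod 24 = 4.
(18 + 4) mod 24 = 22.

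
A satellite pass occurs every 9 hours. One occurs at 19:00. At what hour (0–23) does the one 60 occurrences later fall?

7

60·9 = 540.
Dividing 540 by 24 gives quotient 22 and remainder 12.
(19 + 12) mod 24 = 7.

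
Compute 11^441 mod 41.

11

Square-and-reduce mod 41: 11^1≡11, 11^2≡39, 11^4≡4, 11^8≡16, 11^16≡10, 11^32≡18, 11^64≡37, 11^128≡16, 11^256≡10.
Since 441 = 1 + 8 + 16 + 32 + 128 + 256 in binary, 11^441 ≡ 11·16·10·18·16·10 ≡ 11 (mod 41).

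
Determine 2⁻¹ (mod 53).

2·27 = 54 = 1·53 + 1, so 2⁻¹ ≡ 27 (mod 53).

27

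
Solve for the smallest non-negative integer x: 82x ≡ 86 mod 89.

64

82⁻¹ ≡ 38 (mod 89) because 82·38 = 3116 = 35·89 + 1.
So x ≡ 38·86 = 3268 ≡ 64 (mod 89).
Check: 82·64 = 5248 = 58·89 + 86.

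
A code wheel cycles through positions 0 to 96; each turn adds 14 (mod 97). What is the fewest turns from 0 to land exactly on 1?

7

14·7 = 98 = 1·97 + 1, so 14⁻¹ ≡ 7 (mod 97).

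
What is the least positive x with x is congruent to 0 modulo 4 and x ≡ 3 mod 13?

x ≡ 0 (mod 4) gives x ∈ {0, 4, 8, 12, 16}.
The first of these with x mod 13 = 3 is 16.

16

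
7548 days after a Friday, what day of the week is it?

Dividing 7548 by 7 gives quotient 1078 and remainder 2.
Friday + 2 days → Sunday.

Sunday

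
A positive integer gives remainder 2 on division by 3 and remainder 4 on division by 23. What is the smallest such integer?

x ≡ 2 (mod 3) gives x ∈ {2, 5, 8, 11, 14, 17, 20, 23, …}.
The first of these with x mod 23 = 4 is 50.

50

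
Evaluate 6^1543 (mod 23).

9

Successive squares of 6 mod 23: 6^1≡6, 6^2≡13, 6^4≡8, 6^8≡18, 6^16≡2, 6^32≡4, 6^64≡16, 6^128≡3, 6^256≡9, 6^512≡12, 6^1024≡6.
1543 = 1 + 2 + 4 + 512 + 1024, so 6^1543 ≡ 6·13·8·12·6 ≡ 9 (mod 23).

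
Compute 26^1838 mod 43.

24

Successive squares of 26 mod 43: 26^1≡26, 26^2≡31, 26^4≡15, 26^8≡10, 26^16≡14, 26^32≡24, 26^64≡17, 26^128≡31, 26^256≡15, 26^512≡10, 26^1024≡14.
1838 = 2 + 4 + 8 + 32 + 256 + 512 + 1024, so 26^1838 ≡ 31·15·10·24·15·10·14 ≡ 24 (mod 43).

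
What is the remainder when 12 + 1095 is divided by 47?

1095 − 23·47 = 14, so 1095 ≡ 14 (mod 47).
(12 + 14) mod 47 = 26.

26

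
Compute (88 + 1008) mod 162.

1008 mod 162 = 36 (since 6·162 = 972).
(88 + 36) mod 162 = 124.

124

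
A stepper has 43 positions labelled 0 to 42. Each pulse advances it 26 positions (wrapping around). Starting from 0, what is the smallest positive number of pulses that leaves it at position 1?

26·5 = 130 = 3·43 + 1, so 26⁻¹ ≡ 5 (mod 43).

5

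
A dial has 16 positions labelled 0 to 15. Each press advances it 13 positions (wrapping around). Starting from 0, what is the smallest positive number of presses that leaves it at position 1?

13·5 = 65 = 4·16 + 1, so 13⁻¹ ≡ 5 (mod 16).

5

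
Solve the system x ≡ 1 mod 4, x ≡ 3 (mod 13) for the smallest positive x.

29

x ≡ 1 (mod 4) gives x ∈ {1, 5, 9, 13, 17, 21, 25, 29}.
The first of these with x mod 13 = 3 is 29.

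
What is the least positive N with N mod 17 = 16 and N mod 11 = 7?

Since 11·14 ≡ 1 (mod 17), take x = 7 + 11·((16−7)·14 mod 17) = 7 + 11·7 = 84.
Check: 84 mod 17 = 16, 84 mod 11 = 7.

84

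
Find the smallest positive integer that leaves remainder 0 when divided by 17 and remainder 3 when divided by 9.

102

x ≡ 3 (mod 9) gives x ∈ {3, 12, 21, 30, 39, 48, 57, 66, …}.
The first of these with x mod 17 = 0 is 102.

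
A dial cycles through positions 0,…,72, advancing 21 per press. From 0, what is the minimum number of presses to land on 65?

The inverse of 21 mod 73 is 7 (since 21·7 = 147 ≡ 1).
So x ≡ 7·65 = 455 ≡ 17 (mod 73).
Check: 21·17 = 357 = 4·73 + 65.

17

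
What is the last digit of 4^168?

Powers of 4 mod 10 repeat with period 2: 4, 6.
168 leaves remainder 0 on division by 2, so 4^168 ends in 6.

6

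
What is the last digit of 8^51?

2

The units digit of 8^n cycles with period 4: 8, 4, 2, 6, …
51 mod 4 = 3, so the last digit matches 8^3 = 2.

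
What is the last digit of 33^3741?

3

Powers of 3 mod 10 repeat with period 4: 3, 9, 7, 1.
3741 mod 4 = 1, so the last digit matches 3^1 = 3.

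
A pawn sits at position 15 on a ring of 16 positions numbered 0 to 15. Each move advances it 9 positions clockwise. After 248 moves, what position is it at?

7

248·9 = 2232.
2232 mod 16 = 8 (since 139·16 = 2224).
(15 + 8) mod 16 = 7.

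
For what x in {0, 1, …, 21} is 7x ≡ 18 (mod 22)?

12

The inverse of 7 mod 22 is 19 (since 7·19 = 133 ≡ 1).
Multiplying both sides by 19: x ≡ 19·18 = 342 ≡ 12 (mod 22).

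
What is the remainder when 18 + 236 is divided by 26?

Dividing 236 by 26 gives quotient 9 and remainder 2.
(18 + 2) mod 26 = 20.

20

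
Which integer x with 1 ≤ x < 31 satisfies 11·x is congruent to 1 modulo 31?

31 = 2·11 + 9
11 = 1·9 + 2
9 = 4·2 + 1
2 = 2·1 + 0
Back-substituting gives 11·17 ≡ 1 (mod 31).

17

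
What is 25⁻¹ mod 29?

25·7 = 175 = 6·29 + 1, so 25⁻¹ ≡ 7 (mod 29).

7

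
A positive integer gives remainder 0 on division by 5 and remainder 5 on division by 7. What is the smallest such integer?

5

x ≡ 0 (mod 5) gives x ∈ {0, 5}.
The first of these with x mod 7 = 5 is 5.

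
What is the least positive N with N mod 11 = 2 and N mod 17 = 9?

Since 17·2 ≡ 1 (mod 11), take x = 9 + 17·((2−9)·2 mod 11) = 9 + 17·8 = 145.
Check: 145 mod 11 = 2, 145 mod 17 = 9.

145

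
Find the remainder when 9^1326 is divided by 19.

7

Successive squares of 9 mod 19: 9^1≡9, 9^2≡5, 9^4≡6, 9^8≡17, 9^16≡4, 9^32≡16, 9^64≡9, 9^128≡5, 9^256≡6, 9^512≡17, 9^1024≡4.
Since 1326 = 2 + 4 + 8 + 32 + 256 + 1024 in binary, 9^1326 ≡ 5·6·17·16·6·4 ≡ 7 (mod 19).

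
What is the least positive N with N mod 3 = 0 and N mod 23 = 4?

27

Since 23·2 ≡ 1 (mod 3), take x = 4 + 23·((0−4)·2 mod 3) = 4 + 23·1 = 27.
Check: 27 mod 3 = 0, 27 mod 23 = 4.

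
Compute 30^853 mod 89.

By repeated squaring mod 89: 30^1≡30, 30^2≡10, 30^4≡11, 30^8≡32, 30^16≡45, 30^32≡67, 30^64≡39, 30^128≡8, 30^256≡64, 30^512≡2.
853 = 1 + 4 + 16 + 64 + 256 + 512, so 30^853 ≡ 30·11·45·39·64·2 ≡ 74 (mod 89).

74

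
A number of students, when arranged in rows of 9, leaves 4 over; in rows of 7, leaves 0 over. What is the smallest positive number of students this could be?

49

x ≡ 0 (mod 7) gives x ∈ {0, 7, 14, 21, 28, 35, 42, 49}.
The first of these with x mod 9 = 4 is 49.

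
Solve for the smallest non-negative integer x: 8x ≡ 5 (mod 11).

The inverse of 8 mod 11 is 7 (since 8·7 = 56 ≡ 1).
So x ≡ 7·5 = 35 ≡ 2 (mod 11).
Check: 8·2 = 16 = 1·11 + 5.

2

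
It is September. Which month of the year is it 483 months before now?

483 = 40·12 + 3, so 483 mod 12 = 3.
September − 3 months → June.

June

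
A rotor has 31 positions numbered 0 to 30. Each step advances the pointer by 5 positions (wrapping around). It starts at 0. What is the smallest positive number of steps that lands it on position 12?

21

5⁻¹ ≡ 25 (mod 31) because 5·25 = 125 = 4·31 + 1.
So x ≡ 25·12 = 300 ≡ 21 (mod 31).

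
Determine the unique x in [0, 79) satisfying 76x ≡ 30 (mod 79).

76⁻¹ ≡ 26 (mod 79) because 76·26 = 1976 = 25·79 + 1.
So x ≡ 26·30 = 780 ≡ 69 (mod 79).

69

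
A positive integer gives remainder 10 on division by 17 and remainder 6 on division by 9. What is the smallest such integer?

x ≡ 6 (mod 9) gives x ∈ {6, 15, 24, 33, 42, 51, 60, 69, …}.
The first of these with x mod 17 = 10 is 78.

78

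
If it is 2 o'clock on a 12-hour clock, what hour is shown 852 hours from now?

Dividing 852 by 12 gives quotient 71 and remainder 0.
2 + 0 → 2 on a 12-hour dial.

2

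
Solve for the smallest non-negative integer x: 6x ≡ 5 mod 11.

The inverse of 6 mod 11 is 2 (since 6·2 = 12 ≡ 1).
Multiplying both sides by 2: x ≡ 2·5 = 10 ≡ 10 (mod 11).

10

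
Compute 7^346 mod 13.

By repeated squaring mod 13: 7^1≡7, 7^2≡10, 7^4≡9, 7^8≡3, 7^16≡9, 7^32≡3, 7^64≡9, 7^128≡3, 7^256≡9.
346 = 2 + 8 + 16 + 64 + 256, so 7^346 ≡ 10·3·9·9·9 ≡ 4 (mod 13).

4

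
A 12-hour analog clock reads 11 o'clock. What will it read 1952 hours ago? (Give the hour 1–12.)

3

1952 mod 12 = 8 (since 162·12 = 1944).
11 − 8 → 3 on a 12-hour dial.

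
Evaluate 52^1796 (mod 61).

9

By repeated squaring mod 61: 52^1≡52, 52^2≡20, 52^4≡34, 52^8≡58, 52^16≡9, 52^32≡20, 52^64≡34, 52^128≡58, 52^256≡9, 52^512≡20, 52^1024≡34.
1796 = 4 + 256 + 512 + 1024, so 52^1796 ≡ 34·9·20·34 ≡ 9 (mod 61).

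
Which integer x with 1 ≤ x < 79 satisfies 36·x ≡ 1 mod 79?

36·11 = 396 = 5·79 + 1, so 36⁻¹ ≡ 11 (mod 79).

11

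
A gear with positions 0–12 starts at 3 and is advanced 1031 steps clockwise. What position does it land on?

7

1031 = 79·13 + 4, so 1031 mod 13 = 4.
(3 + 4) mod 13 = 7.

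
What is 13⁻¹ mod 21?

21 = 1·13 + 8
13 = 1·8 + 5
8 = 1·5 + 3
5 = 1·3 + 2
3 = 1·2 + 1
2 = 2·1 + 0
Back-substituting gives 13·13 ≡ 1 (mod 21).

13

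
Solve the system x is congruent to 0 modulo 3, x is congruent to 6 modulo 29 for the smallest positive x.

x ≡ 0 (mod 3) gives x ∈ {0, 3, 6}.
The first of these with x mod 29 = 6 is 6.

6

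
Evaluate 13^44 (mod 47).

42

By repeated squaring mod 47: 13^1≡13, 13^2≡28, 13^4≡32, 13^8≡37, 13^16≡6, 13^32≡36.
44 = 4 + 8 + 32, so 13^44 ≡ 32·37·36 ≡ 42 (mod 47).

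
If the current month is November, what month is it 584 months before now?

584 − 48·12 = 8, so 584 ≡ 8 (mod 12).
November − 8 months → March.

March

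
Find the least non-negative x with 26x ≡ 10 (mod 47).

The inverse of 26 mod 47 is 38 (since 26·38 = 988 ≡ 1).
So x ≡ 38·10 = 380 ≡ 4 (mod 47).

4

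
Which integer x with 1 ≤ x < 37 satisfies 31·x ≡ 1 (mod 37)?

6

37 = 1·31 + 6
31 = 5·6 + 1
6 = 6·1 + 0
Back-substituting gives 31·6 ≡ 1 (mod 37).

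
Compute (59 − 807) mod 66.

44

807 mod 66 = 15 (since 12·66 = 792).
(59 − 15) mod 66 = 44.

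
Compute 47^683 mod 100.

23

Successive squares of 47 mod 100: 47^1≡47, 47^2≡9, 47^4≡81, 47^8≡61, 47^16≡21, 47^32≡41, 47^64≡81, 47^128≡61, 47^256≡21, 47^512≡41.
Since 683 = 1 + 2 + 8 + 32 + 128 + 512 in binary, 47^683 ≡ 47·9·61·41·61·41 ≡ 23 (mod 100).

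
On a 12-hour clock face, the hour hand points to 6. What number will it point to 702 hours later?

Dividing 702 by 12 gives quotient 58 and remainder 6.
6 + 6 → 12 on a 12-hour dial.

12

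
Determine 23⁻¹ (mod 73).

23·54 = 1242 = 17·73 + 1, so 23⁻¹ ≡ 54 (mod 73).

54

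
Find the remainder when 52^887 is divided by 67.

5

By repeated squaring mod 67: 52^1≡52, 52^2≡24, 52^4≡40, 52^8≡59, 52^16≡64, 52^32≡9, 52^64≡14, 52^128≡62, 52^256≡25, 52^512≡22.
Since 887 = 1 + 2 + 4 + 16 + 32 + 64 + 256 + 512 in binary, 52^887 ≡ 52·24·40·64·9·14·25·22 ≡ 5 (mod 67).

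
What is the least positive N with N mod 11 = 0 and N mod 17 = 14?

x ≡ 0 (mod 11) gives x ∈ {0, 11, 22, 33, 44, 55, 66, 77, …}.
The first of these with x mod 17 = 14 is 99.

99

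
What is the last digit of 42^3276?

The units digit of 42^n cycles with period 4: 2, 4, 8, 6, …
3276 mod 4 = 0, so the last digit matches 2^4 = 6.

6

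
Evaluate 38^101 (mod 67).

Square-and-reduce mod 67: 38^1≡38, 38^2≡37, 38^4≡29, 38^8≡37, 38^16≡29, 38^32≡37, 38^64≡29.
Since 101 = 1 + 4 + 32 + 64 in binary, 38^101 ≡ 38·29·37·29 ≡ 30 (mod 67).

30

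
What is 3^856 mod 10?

1

Powers of 3 mod 10 repeat with period 4: 3, 9, 7, 1.
856 leaves remainder 0 on division by 4, so 3^856 ends in 1.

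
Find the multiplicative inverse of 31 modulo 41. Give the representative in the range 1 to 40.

31·4 = 124 = 3·41 + 1, so 31⁻¹ ≡ 4 (mod 41).

4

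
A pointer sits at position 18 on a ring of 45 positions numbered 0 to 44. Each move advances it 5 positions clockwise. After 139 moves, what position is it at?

38

139·5 = 695.
695 − 15·45 = 20, so 695 ≡ 20 (mod 45).
(18 + 20) mod 45 = 38.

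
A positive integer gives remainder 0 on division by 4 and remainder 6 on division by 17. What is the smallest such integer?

x ≡ 0 (mod 4) gives x ∈ {0, 4, 8, 12, 16, 20, 24, 28, …}.
The first of these with x mod 17 = 6 is 40.

40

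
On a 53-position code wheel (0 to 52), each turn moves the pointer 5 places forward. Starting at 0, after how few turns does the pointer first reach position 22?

15

5⁻¹ ≡ 32 (mod 53) because 5·32 = 160 = 3·53 + 1.
Multiplying both sides by 32: x ≡ 32·22 = 704 ≡ 15 (mod 53).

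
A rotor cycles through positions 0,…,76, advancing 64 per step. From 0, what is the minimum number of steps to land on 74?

18

The inverse of 64 mod 77 is 71 (since 64·71 = 4544 ≡ 1).
Multiplying both sides by 71: x ≡ 71·74 = 5254 ≡ 18 (mod 77).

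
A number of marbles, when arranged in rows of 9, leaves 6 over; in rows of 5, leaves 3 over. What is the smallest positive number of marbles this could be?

x ≡ 3 (mod 5) gives x ∈ {3, 8, 13, 18, 23, 28, 33}.
The first of these with x mod 9 = 6 is 33.

33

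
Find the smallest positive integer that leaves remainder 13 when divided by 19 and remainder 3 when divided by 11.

Since 11·7 ≡ 1 (mod 19), take x = 3 + 11·((13−3)·7 mod 19) = 3 + 11·13 = 146.
Check: 146 mod 19 = 13, 146 mod 11 = 3.

146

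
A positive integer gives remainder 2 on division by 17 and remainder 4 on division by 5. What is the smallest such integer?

19

x ≡ 4 (mod 5) gives x ∈ {4, 9, 14, 19}.
The first of these with x mod 17 = 2 is 19.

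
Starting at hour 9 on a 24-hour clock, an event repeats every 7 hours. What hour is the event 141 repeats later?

12

141·7 = 987.
987 − 41·24 = 3, so 987 ≡ 3 (mod 24).
(9 + 3) mod 24 = 12.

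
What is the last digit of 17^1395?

The units digit of 17^n cycles with period 4: 7, 9, 3, 1, …
1395 leaves remainder 3 on division by 4, so 17^1395 ends in 3.

3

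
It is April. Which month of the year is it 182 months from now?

182 − 15·12 = 2, so 182 ≡ 2 (mod 12).
April + 2 months → June.

June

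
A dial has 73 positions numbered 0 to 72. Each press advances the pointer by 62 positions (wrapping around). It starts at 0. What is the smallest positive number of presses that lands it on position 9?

39

62⁻¹ ≡ 53 (mod 73) because 62·53 = 3286 = 45·73 + 1.
Multiplying both sides by 53: x ≡ 53·9 = 477 ≡ 39 (mod 73).
Check: 62·39 = 2418 = 33·73 + 9.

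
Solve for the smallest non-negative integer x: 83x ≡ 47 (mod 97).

59

The inverse of 83 mod 97 is 90 (since 83·90 = 7470 ≡ 1).
Multiplying both sides by 90: x ≡ 90·47 = 4230 ≡ 59 (mod 97).
Check: 83·59 = 4897 = 50·97 + 47.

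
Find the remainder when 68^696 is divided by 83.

Successive squares of 68 mod 83: 68^1≡68, 68^2≡59, 68^4≡78, 68^8≡25, 68^16≡44, 68^32≡27, 68^64≡65, 68^128≡75, 68^256≡64, 68^512≡29.
Since 696 = 8 + 16 + 32 + 128 + 512 in binary, 68^696 ≡ 25·44·27·75·29 ≡ 11 (mod 83).

11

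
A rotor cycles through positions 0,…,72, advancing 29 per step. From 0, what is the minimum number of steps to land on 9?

The inverse of 29 mod 73 is 68 (since 29·68 = 1972 ≡ 1).
So x ≡ 68·9 = 612 ≡ 28 (mod 73).

28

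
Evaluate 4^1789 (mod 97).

Square-and-reduce mod 97: 4^1≡4, 4^2≡16, 4^4≡62, 4^8≡61, 4^16≡35, 4^32≡61, 4^64≡35, 4^128≡61, 4^256≡35, 4^512≡61, 4^1024≡35.
1789 = 1 + 4 + 8 + 16 + 32 + 64 + 128 + 512 + 1024, so 4^1789 ≡ 4·62·61·35·61·35·61·61·35 ≡ 93 (mod 97).

93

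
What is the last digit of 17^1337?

7

Powers of 7 mod 10 repeat with period 4: 7, 9, 3, 1.
1337 mod 4 = 1, so the last digit matches 7^1 = 7.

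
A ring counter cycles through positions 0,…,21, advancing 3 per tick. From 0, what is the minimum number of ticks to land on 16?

20

3⁻¹ ≡ 15 (mod 22) because 3·15 = 45 = 2·22 + 1.
Multiplying both sides by 15: x ≡ 15·16 = 240 ≡ 20 (mod 22).
Check: 3·20 = 60 = 2·22 + 16.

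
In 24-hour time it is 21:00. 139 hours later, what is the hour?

16

139 = 5·24 + 19, so 139 mod 24 = 19.
(21 + 19) mod 24 = 16.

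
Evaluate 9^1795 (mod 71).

32

By repeated squaring mod 71: 9^1≡9, 9^2≡10, 9^4≡29, 9^8≡60, 9^16≡50, 9^32≡15, 9^64≡12, 9^128≡2, 9^256≡4, 9^512≡16, 9^1024≡43.
1795 = 1 + 2 + 256 + 512 + 1024, so 9^1795 ≡ 9·10·4·16·43 ≡ 32 (mod 71).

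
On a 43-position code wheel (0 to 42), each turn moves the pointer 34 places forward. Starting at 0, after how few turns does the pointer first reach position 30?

The inverse of 34 mod 43 is 19 (since 34·19 = 646 ≡ 1).
Multiplying both sides by 19: x ≡ 19·30 = 570 ≡ 11 (mod 43).

11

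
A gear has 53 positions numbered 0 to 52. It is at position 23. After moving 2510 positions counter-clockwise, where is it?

4

2510 − 47·53 = 19, so 2510 ≡ 19 (mod 53).
(23 − 19) mod 53 = 4.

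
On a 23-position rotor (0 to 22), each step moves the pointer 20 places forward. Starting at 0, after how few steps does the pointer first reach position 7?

13

The inverse of 20 mod 23 is 15 (since 20·15 = 300 ≡ 1).
Multiplying both sides by 15: x ≡ 15·7 = 105 ≡ 13 (mod 23).
Check: 20·13 = 260 = 11·23 + 7.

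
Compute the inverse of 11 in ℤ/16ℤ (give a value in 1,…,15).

3

16 = 1·11 + 5
11 = 2·5 + 1
5 = 5·1 + 0
Back-substituting gives 11·3 ≡ 1 (mod 16).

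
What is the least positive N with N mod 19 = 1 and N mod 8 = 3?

x ≡ 3 (mod 8) gives x ∈ {3, 11, 19, 27, 35, 43, 51, 59, …}.
The first of these with x mod 19 = 1 is 115.

115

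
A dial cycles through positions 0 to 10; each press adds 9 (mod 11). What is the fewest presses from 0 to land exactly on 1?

5

11 = 1·9 + 2
9 = 4·2 + 1
2 = 2·1 + 0
Back-substituting gives 9·5 ≡ 1 (mod 11).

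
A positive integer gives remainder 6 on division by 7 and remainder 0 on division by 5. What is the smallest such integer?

20

x ≡ 0 (mod 5) gives x ∈ {0, 5, 10, 15, 20}.
The first of these with x mod 7 = 6 is 20.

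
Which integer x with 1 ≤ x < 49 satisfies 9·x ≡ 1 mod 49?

9·11 = 99 = 2·49 + 1, so 9⁻¹ ≡ 11 (mod 49).

11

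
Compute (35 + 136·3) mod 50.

136·3 = 408.
408 = 8·50 + 8, so 408 mod 50 = 8.
(35 + 8) mod 50 = 43.

43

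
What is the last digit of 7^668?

Powers of 7 mod 10 repeat with period 4: 7, 9, 3, 1.
668 mod 4 = 0, so the last digit matches 7^4 = 1.

1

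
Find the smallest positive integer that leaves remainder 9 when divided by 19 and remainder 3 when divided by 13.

237

x ≡ 3 (mod 13) gives x ∈ {3, 16, 29, 42, 55, 68, 81, 94, …}.
The first of these with x mod 19 = 9 is 237.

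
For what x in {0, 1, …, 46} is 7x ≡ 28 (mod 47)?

4

7⁻¹ ≡ 27 (mod 47) because 7·27 = 189 = 4·47 + 1.
Multiplying both sides by 27: x ≡ 27·28 = 756 ≡ 4 (mod 47).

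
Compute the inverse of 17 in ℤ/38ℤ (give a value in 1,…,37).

9

17·9 = 153 = 4·38 + 1, so 17⁻¹ ≡ 9 (mod 38).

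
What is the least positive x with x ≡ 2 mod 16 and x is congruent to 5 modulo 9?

50

Since 9·9 ≡ 1 (mod 16), take x = 5 + 9·((2−5)·9 mod 16) = 5 + 9·5 = 50.
Check: 50 mod 16 = 2, 50 mod 9 = 5.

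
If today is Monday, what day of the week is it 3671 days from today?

Dividing 3671 by 7 gives quotient 524 and remainder 3.
Monday + 3 days → Thursday.

Thursday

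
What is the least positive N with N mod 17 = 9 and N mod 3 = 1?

43

x ≡ 1 (mod 3) gives x ∈ {1, 4, 7, 10, 13, 16, 19, 22, …}.
The first of these with x mod 17 = 9 is 43.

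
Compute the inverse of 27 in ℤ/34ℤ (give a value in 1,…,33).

27·29 = 783 = 23·34 + 1, so 27⁻¹ ≡ 29 (mod 34).

29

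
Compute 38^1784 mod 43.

Square-and-reduce mod 43: 38^1≡38, 38^2≡25, 38^4≡23, 38^8≡13, 38^16≡40, 38^32≡9, 38^64≡38, 38^128≡25, 38^256≡23, 38^512≡13, 38^1024≡40.
Since 1784 = 8 + 16 + 32 + 64 + 128 + 512 + 1024 in binary, 38^1784 ≡ 13·40·9·38·25·13·40 ≡ 17 (mod 43).

17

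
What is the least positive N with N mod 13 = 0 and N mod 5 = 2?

Since 5·8 ≡ 1 (mod 13), take x = 2 + 5·((0−2)·8 mod 13) = 2 + 5·10 = 52.
Check: 52 mod 13 = 0, 52 mod 5 = 2.

52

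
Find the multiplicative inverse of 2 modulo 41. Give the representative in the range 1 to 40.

21

41 = 20·2 + 1
2 = 2·1 + 0
Back-substituting gives 2·21 ≡ 1 (mod 41).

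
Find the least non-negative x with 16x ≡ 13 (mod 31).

The inverse of 16 mod 31 is 2 (since 16·2 = 32 ≡ 1).
So x ≡ 2·13 = 26 ≡ 26 (mod 31).
Check: 16·26 = 416 = 13·31 + 13.

26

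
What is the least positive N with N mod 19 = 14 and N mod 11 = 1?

x ≡ 1 (mod 11) gives x ∈ {1, 12, 23, 34, 45, 56, 67, 78, …}.
The first of these with x mod 19 = 14 is 166.

166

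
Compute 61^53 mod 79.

Square-and-reduce mod 79: 61^1≡61, 61^2≡8, 61^4≡64, 61^8≡67, 61^16≡65, 61^32≡38.
53 = 1 + 4 + 16 + 32, so 61^53 ≡ 61·64·65·38 ≡ 61 (mod 79).

61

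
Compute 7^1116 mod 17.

By repeated squaring mod 17: 7^1≡7, 7^2≡15, 7^4≡4, 7^8≡16, 7^16≡1, 7^32≡1, 7^64≡1, 7^128≡1, 7^256≡1, 7^512≡1, 7^1024≡1.
1116 = 4 + 8 + 16 + 64 + 1024, so 7^1116 ≡ 4·16·1·1·1 ≡ 13 (mod 17).

13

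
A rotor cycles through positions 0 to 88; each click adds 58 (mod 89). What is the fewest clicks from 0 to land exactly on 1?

66

89 = 1·58 + 31
58 = 1·31 + 27
31 = 1·27 + 4
27 = 6·4 + 3
4 = 1·3 + 1
3 = 3·1 + 0
Back-substituting gives 58·66 ≡ 1 (mod 89).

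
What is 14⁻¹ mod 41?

41 = 2·14 + 13
14 = 1·13 + 1
13 = 13·1 + 0
Back-substituting gives 14·3 ≡ 1 (mod 41).

3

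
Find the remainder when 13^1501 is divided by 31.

By repeated squaring mod 31: 13^1≡13, 13^2≡14, 13^4≡10, 13^8≡7, 13^16≡18, 13^32≡14, 13^64≡10, 13^128≡7, 13^256≡18, 13^512≡14, 13^1024≡10.
Since 1501 = 1 + 4 + 8 + 16 + 64 + 128 + 256 + 1024 in binary, 13^1501 ≡ 13·10·7·18·10·7·18·10 ≡ 13 (mod 31).

13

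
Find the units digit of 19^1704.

1

Last digits of 9^n: 9, 1 (period 2).
1704 leaves remainder 0 on division by 2, so 19^1704 ends in 1.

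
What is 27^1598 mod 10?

The units digit of 27^n cycles with period 4: 7, 9, 3, 1, …
1598 leaves remainder 2 on division by 4, so 27^1598 ends in 9.

9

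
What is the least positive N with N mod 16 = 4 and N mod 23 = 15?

x ≡ 4 (mod 16) gives x ∈ {4, 20, 36, 52, 68, 84}.
The first of these with x mod 23 = 15 is 84.

84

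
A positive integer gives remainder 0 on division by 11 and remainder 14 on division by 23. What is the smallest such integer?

x ≡ 0 (mod 11) gives x ∈ {0, 11, 22, 33, 44, 55, 66, 77, …}.
The first of these with x mod 23 = 14 is 198.

198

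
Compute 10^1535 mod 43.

Square-and-reduce mod 43: 10^1≡10, 10^2≡14, 10^4≡24, 10^8≡17, 10^16≡31, 10^32≡15, 10^64≡10, 10^128≡14, 10^256≡24, 10^512≡17, 10^1024≡31.
1535 = 1 + 2 + 4 + 8 + 16 + 32 + 64 + 128 + 256 + 1024, so 10^1535 ≡ 10·14·24·17·31·15·10·14·24·31 ≡ 14 (mod 43).

14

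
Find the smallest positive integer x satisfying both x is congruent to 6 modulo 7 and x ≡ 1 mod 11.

x ≡ 6 (mod 7) gives x ∈ {6, 13, 20, 27, 34}.
The first of these with x mod 11 = 1 is 34.

34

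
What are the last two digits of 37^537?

Successive squares of 37 mod 100: 37^1≡37, 37^2≡69, 37^4≡61, 37^8≡21, 37^16≡41, 37^32≡81, 37^64≡61, 37^128≡21, 37^256≡41, 37^512≡81.
537 = 1 + 8 + 16 + 512, so 37^537 ≡ 37·21·41·81 ≡ 17 (mod 100).

17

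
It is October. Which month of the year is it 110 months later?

110 = 9·12 + 2, so 110 mod 12 = 2.
October + 2 months → December.

December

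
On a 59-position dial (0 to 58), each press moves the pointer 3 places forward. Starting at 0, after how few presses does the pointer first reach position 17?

45

The inverse of 3 mod 59 is 20 (since 3·20 = 60 ≡ 1).
So x ≡ 20·17 = 340 ≡ 45 (mod 59).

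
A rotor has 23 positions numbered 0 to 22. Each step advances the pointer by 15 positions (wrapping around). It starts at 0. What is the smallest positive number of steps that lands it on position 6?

The inverse of 15 mod 23 is 20 (since 15·20 = 300 ≡ 1).
Multiplying both sides by 20: x ≡ 20·6 = 120 ≡ 5 (mod 23).

5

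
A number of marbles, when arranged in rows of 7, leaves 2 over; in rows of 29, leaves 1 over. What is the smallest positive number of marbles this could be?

30

Since 29·1 ≡ 1 (mod 7), take x = 1 + 29·((2−1)·1 mod 7) = 1 + 29·1 = 30.
Check: 30 mod 7 = 2, 30 mod 29 = 1.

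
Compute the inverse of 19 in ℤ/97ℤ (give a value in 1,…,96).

19·46 = 874 = 9·97 + 1, so 19⁻¹ ≡ 46 (mod 97).

46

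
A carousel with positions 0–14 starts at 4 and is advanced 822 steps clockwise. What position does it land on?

Dividing 822 by 15 gives quotient 54 and remainder 12.
(4 + 12) mod 15 = 1.

1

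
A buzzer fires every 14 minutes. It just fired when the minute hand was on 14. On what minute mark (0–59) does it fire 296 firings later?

296·14 = 4144.
4144 = 69·60 + 4, so 4144 mod 60 = 4.
(14 + 4) mod 60 = 18.

18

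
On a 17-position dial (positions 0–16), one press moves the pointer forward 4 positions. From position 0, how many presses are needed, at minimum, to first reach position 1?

13

17 = 4·4 + 1
4 = 4·1 + 0
Back-substituting gives 4·13 ≡ 1 (mod 17).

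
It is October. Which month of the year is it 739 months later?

May

739 mod 12 = 7 (since 61·12 = 732).
October + 7 months → May.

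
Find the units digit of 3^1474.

9

Powers of 3 mod 10 repeat with period 4: 3, 9, 7, 1.
1474 mod 4 = 2, so the last digit matches 3^2 = 9.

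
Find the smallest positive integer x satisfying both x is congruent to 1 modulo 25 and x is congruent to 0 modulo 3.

51

x ≡ 0 (mod 3) gives x ∈ {0, 3, 6, 9, 12, 15, 18, 21, …}.
The first of these with x mod 25 = 1 is 51.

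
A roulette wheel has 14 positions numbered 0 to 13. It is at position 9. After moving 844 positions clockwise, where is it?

13

844 − 60·14 = 4, so 844 ≡ 4 (mod 14).
(9 + 4) mod 14 = 13.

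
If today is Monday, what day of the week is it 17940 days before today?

17940 − 2562·7 = 6, so 17940 ≡ 6 (mod 7).
Monday − 6 days → Tuesday.

Tuesday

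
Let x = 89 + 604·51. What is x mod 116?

37

604·51 = 30804.
30804 mod 116 = 64 (since 265·116 = 30740).
(89 + 64) mod 116 = 37.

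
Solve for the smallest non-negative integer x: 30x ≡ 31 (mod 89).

4

30⁻¹ ≡ 3 (mod 89) because 30·3 = 90 = 1·89 + 1.
So x ≡ 3·31 = 93 ≡ 4 (mod 89).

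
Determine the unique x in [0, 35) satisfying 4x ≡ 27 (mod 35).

4⁻¹ ≡ 9 (mod 35) because 4·9 = 36 = 1·35 + 1.
So x ≡ 9·27 = 243 ≡ 33 (mod 35).

33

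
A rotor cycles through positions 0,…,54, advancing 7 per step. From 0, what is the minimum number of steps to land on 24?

7⁻¹ ≡ 8 (mod 55) because 7·8 = 56 = 1·55 + 1.
So x ≡ 8·24 = 192 ≡ 27 (mod 55).
Check: 7·27 = 189 = 3·55 + 24.

27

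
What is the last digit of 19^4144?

1

Last digits of 9^n: 9, 1 (period 2).
4144 leaves remainder 0 on division by 2, so 19^4144 ends in 1.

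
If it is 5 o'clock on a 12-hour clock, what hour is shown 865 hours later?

6

865 = 72·12 + 1, so 865 mod 12 = 1.
5 + 1 → 6 on a 12-hour dial.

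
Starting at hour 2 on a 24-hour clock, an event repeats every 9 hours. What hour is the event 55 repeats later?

17

55·9 = 495.
Dividing 495 by 24 gives quotient 20 and remainder 15.
(2 + 15) mod 24 = 17.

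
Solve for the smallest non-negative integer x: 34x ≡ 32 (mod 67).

64

The inverse of 34 mod 67 is 2 (since 34·2 = 68 ≡ 1).
So x ≡ 2·32 = 64 ≡ 64 (mod 67).
Check: 34·64 = 2176 = 32·67 + 32.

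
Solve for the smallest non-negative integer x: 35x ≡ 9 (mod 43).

The inverse of 35 mod 43 is 16 (since 35·16 = 560 ≡ 1).
Multiplying both sides by 16: x ≡ 16·9 = 144 ≡ 15 (mod 43).
Check: 35·15 = 525 = 12·43 + 9.

15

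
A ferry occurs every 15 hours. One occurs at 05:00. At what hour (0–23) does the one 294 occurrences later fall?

294·15 = 4410.
4410 − 183·24 = 18, so 4410 ≡ 18 (mod 24).
(5 + 18) mod 24 = 23.

23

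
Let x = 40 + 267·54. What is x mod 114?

267·54 = 14418.
14418 mod 114 = 54 (since 126·114 = 14364).
(40 + 54) mod 114 = 94.

94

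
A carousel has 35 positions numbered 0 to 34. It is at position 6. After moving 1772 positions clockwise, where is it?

28

Dividing 1772 by 35 gives quotient 50 and remainder 22.
(6 + 22) mod 35 = 28.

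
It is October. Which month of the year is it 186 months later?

April

186 mod 12 = 6 (since 15·12 = 180).
October + 6 months → April.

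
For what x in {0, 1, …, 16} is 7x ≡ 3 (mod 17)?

15

7⁻¹ ≡ 5 (mod 17) because 7·5 = 35 = 2·17 + 1.
Multiplying both sides by 5: x ≡ 5·3 = 15 ≡ 15 (mod 17).
Check: 7·15 = 105 = 6·17 + 3.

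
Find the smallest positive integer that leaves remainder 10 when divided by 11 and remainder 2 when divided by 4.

x ≡ 2 (mod 4) gives x ∈ {2, 6, 10}.
The first of these with x mod 11 = 10 is 10.

10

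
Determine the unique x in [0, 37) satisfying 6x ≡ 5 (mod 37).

The inverse of 6 mod 37 is 31 (since 6·31 = 186 ≡ 1).
Multiplying both sides by 31: x ≡ 31·5 = 155 ≡ 7 (mod 37).
Check: 6·7 = 42 = 1·37 + 5.

7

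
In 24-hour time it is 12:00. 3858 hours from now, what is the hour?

6

3858 = 160·24 + 18, so 3858 mod 24 = 18.
(12 + 18) mod 24 = 6.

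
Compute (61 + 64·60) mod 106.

64·60 = 3840.
3840 − 36·106 = 24, so 3840 ≡ 24 (mod 106).
(61 + 24) mod 106 = 85.

85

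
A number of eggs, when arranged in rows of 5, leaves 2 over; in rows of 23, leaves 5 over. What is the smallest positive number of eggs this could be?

97

x ≡ 2 (mod 5) gives x ∈ {2, 7, 12, 17, 22, 27, 32, 37, …}.
The first of these with x mod 23 = 5 is 97.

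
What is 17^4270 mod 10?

Last digits of 7^n: 7, 9, 3, 1 (period 4).
4270 leaves remainder 2 on division by 4, so 17^4270 ends in 9.

9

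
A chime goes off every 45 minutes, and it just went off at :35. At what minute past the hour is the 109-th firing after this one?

20

109·45 = 4905.
4905 mod 60 = 45 (since 81·60 = 4860).
(35 + 45) mod 60 = 20.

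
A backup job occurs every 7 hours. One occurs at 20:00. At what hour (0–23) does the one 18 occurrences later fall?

18·7 = 126.
Dividing 126 by 24 gives quotient 5 and remainder 6.
(20 + 6) mod 24 = 2.

2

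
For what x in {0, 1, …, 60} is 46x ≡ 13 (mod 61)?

46⁻¹ ≡ 4 (mod 61) because 46·4 = 184 = 3·61 + 1.
So x ≡ 4·13 = 52 ≡ 52 (mod 61).
Check: 46·52 = 2392 = 39·61 + 13.

52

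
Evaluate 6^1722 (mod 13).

12

Successive squares of 6 mod 13: 6^1≡6, 6^2≡10, 6^4≡9, 6^8≡3, 6^16≡9, 6^32≡3, 6^64≡9, 6^128≡3, 6^256≡9, 6^512≡3, 6^1024≡9.
Since 1722 = 2 + 8 + 16 + 32 + 128 + 512 + 1024 in binary, 6^1722 ≡ 10·3·9·3·3·3·9 ≡ 12 (mod 13).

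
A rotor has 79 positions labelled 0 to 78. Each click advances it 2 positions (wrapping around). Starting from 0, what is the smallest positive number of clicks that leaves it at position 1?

40

79 = 39·2 + 1
2 = 2·1 + 0
Back-substituting gives 2·40 ≡ 1 (mod 79).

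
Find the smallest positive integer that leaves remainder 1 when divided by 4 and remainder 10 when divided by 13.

Since 13·1 ≡ 1 (mod 4), take x = 10 + 13·((1−10)·1 mod 4) = 10 + 13·3 = 49.
Check: 49 mod 4 = 1, 49 mod 13 = 10.

49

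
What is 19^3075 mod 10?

Powers of 9 mod 10 repeat with period 2: 9, 1.
3075 mod 2 = 1, so the last digit matches 9^1 = 9.

9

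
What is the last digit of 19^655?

The units digit of 19^n cycles with period 2: 9, 1, …
655 leaves remainder 1 on division by 2, so 19^655 ends in 9.

9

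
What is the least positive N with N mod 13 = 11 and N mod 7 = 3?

x ≡ 3 (mod 7) gives x ∈ {3, 10, 17, 24}.
The first of these with x mod 13 = 11 is 24.

24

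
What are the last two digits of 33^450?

49

Square-and-reduce mod 100: 33^1≡33, 33^2≡89, 33^4≡21, 33^8≡41, 33^16≡81, 33^32≡61, 33^64≡21, 33^128≡41, 33^256≡81.
450 = 2 + 64 + 128 + 256, so 33^450 ≡ 89·21·41·81 ≡ 49 (mod 100).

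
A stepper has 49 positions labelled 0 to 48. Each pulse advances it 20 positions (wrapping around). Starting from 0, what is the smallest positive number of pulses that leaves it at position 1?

49 = 2·20 + 9
20 = 2·9 + 2
9 = 4·2 + 1
2 = 2·1 + 0
Back-substituting gives 20·27 ≡ 1 (mod 49).

27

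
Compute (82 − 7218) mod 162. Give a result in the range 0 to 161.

154

7218 − 44·162 = 90, so 7218 ≡ 90 (mod 162).
(82 − 90) mod 162 = 154.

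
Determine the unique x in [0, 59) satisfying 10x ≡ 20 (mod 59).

2

10⁻¹ ≡ 6 (mod 59) because 10·6 = 60 = 1·59 + 1.
Multiplying both sides by 6: x ≡ 6·20 = 120 ≡ 2 (mod 59).
Check: 10·2 = 20 = 0·59 + 20.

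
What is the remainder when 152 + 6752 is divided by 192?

184

Dividing 6752 by 192 gives quotient 35 and remainder 32.
(152 + 32) mod 192 = 184.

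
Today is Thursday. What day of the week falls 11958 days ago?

Tuesday

11958 mod 7 = 2 (since 1708·7 = 11956).
Thursday − 2 days → Tuesday.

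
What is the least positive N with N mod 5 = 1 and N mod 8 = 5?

21

Since 8·2 ≡ 1 (mod 5), take x = 5 + 8·((1−5)·2 mod 5) = 5 + 8·2 = 21.
Check: 21 mod 5 = 1, 21 mod 8 = 5.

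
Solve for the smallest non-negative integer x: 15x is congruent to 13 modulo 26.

13

The inverse of 15 mod 26 is 7 (since 15·7 = 105 ≡ 1).
Multiplying both sides by 7: x ≡ 7·13 = 91 ≡ 13 (mod 26).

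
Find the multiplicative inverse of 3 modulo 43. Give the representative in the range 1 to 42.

29

43 = 14·3 + 1
3 = 3·1 + 0
Back-substituting gives 3·29 ≡ 1 (mod 43).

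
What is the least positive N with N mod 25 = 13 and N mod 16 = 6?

x ≡ 6 (mod 16) gives x ∈ {6, 22, 38}.
The first of these with x mod 25 = 13 is 38.

38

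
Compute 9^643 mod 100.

29

By repeated squaring mod 100: 9^1≡9, 9^2≡81, 9^4≡61, 9^8≡21, 9^16≡41, 9^32≡81, 9^64≡61, 9^128≡21, 9^256≡41, 9^512≡81.
643 = 1 + 2 + 128 + 512, so 9^643 ≡ 9·81·21·81 ≡ 29 (mod 100).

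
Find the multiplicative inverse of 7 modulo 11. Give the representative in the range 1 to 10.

8

11 = 1·7 + 4
7 = 1·4 + 3
4 = 1·3 + 1
3 = 3·1 + 0
Back-substituting gives 7·8 ≡ 1 (mod 11).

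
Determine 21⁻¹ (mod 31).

31 = 1·21 + 10
21 = 2·10 + 1
10 = 10·1 + 0
Back-substituting gives 21·3 ≡ 1 (mod 31).

3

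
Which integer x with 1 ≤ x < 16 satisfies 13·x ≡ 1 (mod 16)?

5

16 = 1·13 + 3
13 = 4·3 + 1
3 = 3·1 + 0
Back-substituting gives 13·5 ≡ 1 (mod 16).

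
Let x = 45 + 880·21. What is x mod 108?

57

880·21 = 18480.
18480 − 171·108 = 12, so 18480 ≡ 12 (mod 108).
(45 + 12) mod 108 = 57.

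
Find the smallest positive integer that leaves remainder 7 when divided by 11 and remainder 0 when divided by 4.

40

x ≡ 0 (mod 4) gives x ∈ {0, 4, 8, 12, 16, 20, 24, 28, …}.
The first of these with x mod 11 = 7 is 40.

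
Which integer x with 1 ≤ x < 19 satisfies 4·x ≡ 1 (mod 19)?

19 = 4·4 + 3
4 = 1·3 + 1
3 = 3·1 + 0
Back-substituting gives 4·5 ≡ 1 (mod 19).

5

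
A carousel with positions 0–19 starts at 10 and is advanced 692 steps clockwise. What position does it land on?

2

692 mod 20 = 12 (since 34·20 = 680).
(10 + 12) mod 20 = 2.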